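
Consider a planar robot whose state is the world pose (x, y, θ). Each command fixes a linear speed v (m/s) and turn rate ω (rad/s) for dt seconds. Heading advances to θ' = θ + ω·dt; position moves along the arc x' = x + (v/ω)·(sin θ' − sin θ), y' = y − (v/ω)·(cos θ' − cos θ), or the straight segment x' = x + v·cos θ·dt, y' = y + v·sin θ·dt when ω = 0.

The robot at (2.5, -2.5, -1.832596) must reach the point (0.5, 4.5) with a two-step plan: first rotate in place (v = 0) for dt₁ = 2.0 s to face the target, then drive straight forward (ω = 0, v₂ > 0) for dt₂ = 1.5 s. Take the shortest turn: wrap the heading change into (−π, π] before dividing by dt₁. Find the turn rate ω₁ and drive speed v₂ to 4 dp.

heading to target = atan2(4.5−-2.5, 0.5−2.5) = 1.8491
Δθ = wrap(1.8491 − -1.8326) = -2.6015; ω₁ = Δθ/dt₁ = -1.3007
distance = √((0.5−2.5)² + (4.5−-2.5)²) = 7.2801; v₂ = distance/dt₂ = 4.8534

ω₁ = -1.3007, v₂ = 4.8534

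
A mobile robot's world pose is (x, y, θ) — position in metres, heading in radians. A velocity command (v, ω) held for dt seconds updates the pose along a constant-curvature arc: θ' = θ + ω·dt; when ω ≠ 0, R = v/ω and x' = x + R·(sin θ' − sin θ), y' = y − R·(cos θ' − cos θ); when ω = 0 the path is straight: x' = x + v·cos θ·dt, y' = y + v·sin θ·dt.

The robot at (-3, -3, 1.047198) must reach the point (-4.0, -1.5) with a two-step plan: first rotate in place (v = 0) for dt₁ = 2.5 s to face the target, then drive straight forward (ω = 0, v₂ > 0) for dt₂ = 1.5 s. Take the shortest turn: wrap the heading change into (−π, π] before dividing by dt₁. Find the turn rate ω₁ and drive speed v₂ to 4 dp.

heading to target = atan2(-1.5−-3, -4−-3) = 2.1588
Δθ = wrap(2.1588 − 1.0472) = 1.1116; ω₁ = Δθ/dt₁ = 0.4446
distance = √((-4−-3)² + (-1.5−-3)²) = 1.8028; v₂ = distance/dt₂ = 1.2019

ω₁ = 0.4446, v₂ = 1.2019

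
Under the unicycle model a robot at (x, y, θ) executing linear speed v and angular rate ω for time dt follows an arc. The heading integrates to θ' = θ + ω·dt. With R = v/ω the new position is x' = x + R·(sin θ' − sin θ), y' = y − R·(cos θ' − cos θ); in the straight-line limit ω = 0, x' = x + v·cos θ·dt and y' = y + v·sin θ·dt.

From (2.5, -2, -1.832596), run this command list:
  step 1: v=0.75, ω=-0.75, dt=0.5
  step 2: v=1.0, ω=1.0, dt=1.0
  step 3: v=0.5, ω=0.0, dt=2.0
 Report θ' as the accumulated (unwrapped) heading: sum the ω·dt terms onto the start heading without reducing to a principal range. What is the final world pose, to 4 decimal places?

(2.5626, -4.2205, -1.2076)

step 1: θ'=-2.2076 (R=-1.0000) → pose (2.3381, -2.3358, -2.2076)
step 2: θ'=-1.2076 (R=1.0000) → pose (2.2073, -3.2857, -1.2076)
step 3: θ'=-1.2076 (straight) → pose (2.5626, -4.2205, -1.2076)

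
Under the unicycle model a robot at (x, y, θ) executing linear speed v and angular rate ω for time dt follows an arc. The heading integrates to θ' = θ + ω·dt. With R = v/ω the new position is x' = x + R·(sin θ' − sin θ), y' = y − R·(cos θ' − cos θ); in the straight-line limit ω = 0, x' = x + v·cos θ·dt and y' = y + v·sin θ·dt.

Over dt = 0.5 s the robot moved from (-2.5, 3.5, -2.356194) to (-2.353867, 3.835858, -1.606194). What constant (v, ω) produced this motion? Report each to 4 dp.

Δθ = -1.606194 − -2.356194 = 0.750000
ω = Δθ/dt = 0.750000/0.5 = 1.5000
R = −Δy/(cos θ' − cos θ) = -0.5000
v = R·ω = -0.5000·1.5000 = -0.7500

v = -0.7500, ω = 1.5000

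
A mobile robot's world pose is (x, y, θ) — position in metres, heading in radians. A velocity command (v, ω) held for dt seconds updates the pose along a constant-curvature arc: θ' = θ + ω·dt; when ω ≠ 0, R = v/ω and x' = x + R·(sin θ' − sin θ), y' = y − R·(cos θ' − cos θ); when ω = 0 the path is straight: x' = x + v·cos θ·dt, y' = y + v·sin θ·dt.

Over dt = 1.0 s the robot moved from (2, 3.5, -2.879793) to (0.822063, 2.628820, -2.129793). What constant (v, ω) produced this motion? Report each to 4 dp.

Δθ = -2.129793 − -2.879793 = 0.750000
ω = Δθ/dt = 0.750000/1.0 = 0.7500
R = Δx/(sin θ' − sin θ) = 2.0000
v = R·ω = 2.0000·0.7500 = 1.5000

v = 1.5000, ω = 0.7500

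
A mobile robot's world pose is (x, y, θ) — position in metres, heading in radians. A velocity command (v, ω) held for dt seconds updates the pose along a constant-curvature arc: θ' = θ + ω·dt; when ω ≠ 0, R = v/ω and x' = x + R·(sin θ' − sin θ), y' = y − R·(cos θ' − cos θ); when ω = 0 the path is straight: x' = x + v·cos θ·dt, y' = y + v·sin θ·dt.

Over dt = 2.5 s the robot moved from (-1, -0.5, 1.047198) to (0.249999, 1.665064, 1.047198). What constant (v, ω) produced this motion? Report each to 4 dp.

v = 1.0000, ω = 0.0000

Δθ = 1.047198 − 1.047198 = 0.000000
ω = Δθ/dt = 0.000000/2.5 = 0.0000
ω = 0 → v = (Δx·cos θ + Δy·sin θ)/dt = 1.0000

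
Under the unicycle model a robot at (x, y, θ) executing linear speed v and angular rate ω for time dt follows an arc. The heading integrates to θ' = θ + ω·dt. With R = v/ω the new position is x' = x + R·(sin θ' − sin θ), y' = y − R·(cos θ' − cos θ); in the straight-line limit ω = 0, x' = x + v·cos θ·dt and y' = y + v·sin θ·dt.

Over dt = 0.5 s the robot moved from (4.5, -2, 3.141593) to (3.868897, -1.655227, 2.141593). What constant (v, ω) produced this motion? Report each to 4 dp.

Δθ = 2.141593 − 3.141593 = -1.000000
ω = Δθ/dt = -1.000000/0.5 = -2.0000
R = Δx/(sin θ' − sin θ) = -0.7500
v = R·ω = -0.7500·-2.0000 = 1.5000

v = 1.5000, ω = -2.0000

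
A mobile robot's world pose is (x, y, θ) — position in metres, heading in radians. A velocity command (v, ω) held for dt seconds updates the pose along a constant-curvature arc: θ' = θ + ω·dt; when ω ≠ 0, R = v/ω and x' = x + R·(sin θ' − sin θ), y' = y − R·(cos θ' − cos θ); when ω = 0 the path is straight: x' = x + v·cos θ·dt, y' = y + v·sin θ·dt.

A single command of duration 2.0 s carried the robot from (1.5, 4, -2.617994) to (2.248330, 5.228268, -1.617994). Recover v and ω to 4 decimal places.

Δθ = -1.617994 − -2.617994 = 1.000000
ω = Δθ/dt = 1.000000/2.0 = 0.5000
R = −Δy/(cos θ' − cos θ) = -1.5000
v = R·ω = -1.5000·0.5000 = -0.7500

v = -0.7500, ω = 0.5000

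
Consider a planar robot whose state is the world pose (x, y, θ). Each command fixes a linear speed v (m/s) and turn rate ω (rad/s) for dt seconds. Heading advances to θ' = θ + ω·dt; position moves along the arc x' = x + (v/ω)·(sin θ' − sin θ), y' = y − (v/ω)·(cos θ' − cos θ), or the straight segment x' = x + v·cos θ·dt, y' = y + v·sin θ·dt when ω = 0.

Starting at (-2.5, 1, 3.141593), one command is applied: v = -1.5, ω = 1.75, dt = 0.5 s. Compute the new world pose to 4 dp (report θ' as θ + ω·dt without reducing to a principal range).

θ' = 3.1416 + 1.75·0.5 = 4.0166
R = v/ω = -1.5/1.75 = -0.8571
x' = -2.5 + -0.8571·(sin 4.0166 − sin 3.1416) = -1.8421
y' = 1 − -0.8571·(cos 4.0166 − cos 3.1416) = 1.3077

(-1.8421, 1.3077, 4.0166)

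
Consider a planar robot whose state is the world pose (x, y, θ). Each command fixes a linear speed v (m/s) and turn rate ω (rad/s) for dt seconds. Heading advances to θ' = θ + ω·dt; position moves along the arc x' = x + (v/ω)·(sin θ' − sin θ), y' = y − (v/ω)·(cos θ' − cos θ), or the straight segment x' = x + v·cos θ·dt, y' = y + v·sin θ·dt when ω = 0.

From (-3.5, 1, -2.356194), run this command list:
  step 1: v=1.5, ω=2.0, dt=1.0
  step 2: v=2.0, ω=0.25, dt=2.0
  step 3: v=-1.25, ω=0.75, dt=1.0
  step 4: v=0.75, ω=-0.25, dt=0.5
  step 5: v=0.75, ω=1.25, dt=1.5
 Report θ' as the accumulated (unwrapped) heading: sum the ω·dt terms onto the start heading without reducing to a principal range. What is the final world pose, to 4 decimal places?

(-0.2334, -0.0229, 2.6438)

step 1: θ'=-0.3562 (R=0.7500) → pose (-3.2312, -0.2333, -0.3562)
step 2: θ'=0.1438 (R=8.0000) → pose (0.7050, -0.6528, 0.1438)
step 3: θ'=0.8938 (R=-1.6667) → pose (-0.3553, -1.2582, 0.8938)
step 4: θ'=0.7688 (R=-3.0000) → pose (-0.1027, -0.9813, 0.7688)
step 5: θ'=2.6438 (R=0.6000) → pose (-0.2334, -0.0229, 2.6438)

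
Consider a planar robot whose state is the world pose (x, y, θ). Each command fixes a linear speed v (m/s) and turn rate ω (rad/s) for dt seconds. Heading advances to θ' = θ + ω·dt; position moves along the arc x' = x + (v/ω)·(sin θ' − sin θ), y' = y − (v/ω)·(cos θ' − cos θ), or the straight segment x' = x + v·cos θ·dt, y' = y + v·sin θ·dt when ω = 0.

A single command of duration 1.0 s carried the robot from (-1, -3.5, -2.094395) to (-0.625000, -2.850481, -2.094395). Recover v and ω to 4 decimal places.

v = -0.7500, ω = 0.0000

Δθ = -2.094395 − -2.094395 = 0.000000
ω = Δθ/dt = 0.000000/1.0 = 0.0000
ω = 0 → v = (Δx·cos θ + Δy·sin θ)/dt = -0.7500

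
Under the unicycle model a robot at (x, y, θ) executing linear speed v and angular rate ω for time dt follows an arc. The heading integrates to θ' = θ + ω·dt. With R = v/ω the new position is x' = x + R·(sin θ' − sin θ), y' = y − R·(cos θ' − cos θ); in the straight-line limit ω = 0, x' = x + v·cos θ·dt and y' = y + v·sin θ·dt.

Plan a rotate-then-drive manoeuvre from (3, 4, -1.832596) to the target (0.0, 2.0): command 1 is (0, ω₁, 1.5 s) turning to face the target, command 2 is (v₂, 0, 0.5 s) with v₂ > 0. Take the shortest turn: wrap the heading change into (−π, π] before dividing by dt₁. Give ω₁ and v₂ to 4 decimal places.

heading to target = atan2(2−4, 0−3) = -2.5536
Δθ = wrap(-2.5536 − -1.8326) = -0.7210; ω₁ = Δθ/dt₁ = -0.4807
distance = √((0−3)² + (2−4)²) = 3.6056; v₂ = distance/dt₂ = 7.2111

ω₁ = -0.4807, v₂ = 7.2111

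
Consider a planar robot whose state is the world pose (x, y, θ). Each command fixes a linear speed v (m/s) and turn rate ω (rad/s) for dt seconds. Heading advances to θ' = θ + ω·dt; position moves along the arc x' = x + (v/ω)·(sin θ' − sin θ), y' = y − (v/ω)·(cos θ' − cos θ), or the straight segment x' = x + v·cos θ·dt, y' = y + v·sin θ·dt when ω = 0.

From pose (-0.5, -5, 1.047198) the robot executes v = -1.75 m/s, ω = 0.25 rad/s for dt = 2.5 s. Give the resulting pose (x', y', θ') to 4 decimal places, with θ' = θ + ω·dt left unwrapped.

θ' = 1.0472 + 0.25·2.5 = 1.6722
R = v/ω = -1.75/0.25 = -7.0000
x' = -0.5 + -7.0000·(sin 1.6722 − sin 1.0472) = -1.4019
y' = -5 − -7.0000·(cos 1.6722 − cos 1.0472) = -9.2086

(-1.4019, -9.2086, 1.6722)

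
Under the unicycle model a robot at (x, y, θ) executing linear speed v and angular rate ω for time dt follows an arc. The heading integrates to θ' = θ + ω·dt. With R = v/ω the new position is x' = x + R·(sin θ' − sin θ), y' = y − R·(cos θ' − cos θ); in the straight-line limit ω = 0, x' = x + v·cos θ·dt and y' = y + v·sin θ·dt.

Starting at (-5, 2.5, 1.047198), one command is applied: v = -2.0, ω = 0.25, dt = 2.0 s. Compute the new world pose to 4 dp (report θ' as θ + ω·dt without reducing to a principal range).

(-6.0696, -1.3112, 1.5472)

θ' = 1.0472 + 0.25·2.0 = 1.5472
R = v/ω = -2.0/0.25 = -8.0000
x' = -5 + -8.0000·(sin 1.5472 − sin 1.0472) = -6.0696
y' = 2.5 − -8.0000·(cos 1.5472 − cos 1.0472) = -1.3112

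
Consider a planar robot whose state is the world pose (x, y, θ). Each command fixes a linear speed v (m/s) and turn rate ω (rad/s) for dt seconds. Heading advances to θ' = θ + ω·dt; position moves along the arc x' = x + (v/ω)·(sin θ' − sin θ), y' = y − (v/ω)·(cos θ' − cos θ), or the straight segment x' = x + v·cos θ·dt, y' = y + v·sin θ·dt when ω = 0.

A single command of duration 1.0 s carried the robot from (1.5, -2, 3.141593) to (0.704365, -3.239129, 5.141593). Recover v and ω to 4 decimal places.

Δθ = 5.141593 − 3.141593 = 2.000000
ω = Δθ/dt = 2.000000/1.0 = 2.0000
R = −Δy/(cos θ' − cos θ) = 0.8750
v = R·ω = 0.8750·2.0000 = 1.7500

v = 1.7500, ω = 2.0000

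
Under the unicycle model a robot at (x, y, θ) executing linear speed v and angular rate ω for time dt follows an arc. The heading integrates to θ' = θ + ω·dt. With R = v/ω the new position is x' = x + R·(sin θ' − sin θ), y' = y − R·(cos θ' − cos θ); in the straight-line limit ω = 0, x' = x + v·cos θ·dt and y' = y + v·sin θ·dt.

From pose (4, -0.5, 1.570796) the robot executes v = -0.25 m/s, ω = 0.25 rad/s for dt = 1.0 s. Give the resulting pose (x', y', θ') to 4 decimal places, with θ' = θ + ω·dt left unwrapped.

θ' = 1.5708 + 0.25·1.0 = 1.8208
R = v/ω = -0.25/0.25 = -1.0000
x' = 4 + -1.0000·(sin 1.8208 − sin 1.5708) = 4.0311
y' = -0.5 − -1.0000·(cos 1.8208 − cos 1.5708) = -0.7474

(4.0311, -0.7474, 1.8208)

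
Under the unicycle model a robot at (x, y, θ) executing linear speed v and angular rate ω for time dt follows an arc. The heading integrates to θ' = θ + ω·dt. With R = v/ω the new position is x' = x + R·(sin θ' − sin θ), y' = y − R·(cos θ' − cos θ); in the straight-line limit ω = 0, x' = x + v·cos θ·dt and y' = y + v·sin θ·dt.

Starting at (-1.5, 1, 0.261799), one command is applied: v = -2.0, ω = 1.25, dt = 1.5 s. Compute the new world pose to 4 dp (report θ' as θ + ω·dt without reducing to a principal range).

(-2.4364, -1.4035, 2.1368)

θ' = 0.2618 + 1.25·1.5 = 2.1368
R = v/ω = -2.0/1.25 = -1.6000
x' = -1.5 + -1.6000·(sin 2.1368 − sin 0.2618) = -2.4364
y' = 1 − -1.6000·(cos 2.1368 − cos 0.2618) = -1.4035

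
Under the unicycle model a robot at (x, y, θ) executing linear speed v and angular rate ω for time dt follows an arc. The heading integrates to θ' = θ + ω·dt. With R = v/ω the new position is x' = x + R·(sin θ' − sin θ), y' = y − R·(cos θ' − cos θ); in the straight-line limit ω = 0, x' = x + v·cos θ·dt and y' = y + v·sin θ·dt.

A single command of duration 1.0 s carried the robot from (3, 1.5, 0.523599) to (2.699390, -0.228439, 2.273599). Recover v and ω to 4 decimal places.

Δθ = 2.273599 − 0.523599 = 1.750000
ω = Δθ/dt = 1.750000/1.0 = 1.7500
R = −Δy/(cos θ' − cos θ) = -1.1429
v = R·ω = -1.1429·1.7500 = -2.0000

v = -2.0000, ω = 1.7500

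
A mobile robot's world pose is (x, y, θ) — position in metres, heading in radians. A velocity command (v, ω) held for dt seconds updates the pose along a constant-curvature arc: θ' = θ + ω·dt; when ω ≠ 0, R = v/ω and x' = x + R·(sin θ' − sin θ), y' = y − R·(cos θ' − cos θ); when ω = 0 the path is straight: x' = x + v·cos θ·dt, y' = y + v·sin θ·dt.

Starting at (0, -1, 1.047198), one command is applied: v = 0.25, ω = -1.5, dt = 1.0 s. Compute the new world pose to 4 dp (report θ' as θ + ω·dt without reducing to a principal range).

(0.2173, -0.9335, -0.4528)

θ' = 1.0472 + -1.5·1.0 = -0.4528
R = v/ω = 0.25/-1.5 = -0.1667
x' = 0 + -0.1667·(sin -0.4528 − sin 1.0472) = 0.2173
y' = -1 − -0.1667·(cos -0.4528 − cos 1.0472) = -0.9335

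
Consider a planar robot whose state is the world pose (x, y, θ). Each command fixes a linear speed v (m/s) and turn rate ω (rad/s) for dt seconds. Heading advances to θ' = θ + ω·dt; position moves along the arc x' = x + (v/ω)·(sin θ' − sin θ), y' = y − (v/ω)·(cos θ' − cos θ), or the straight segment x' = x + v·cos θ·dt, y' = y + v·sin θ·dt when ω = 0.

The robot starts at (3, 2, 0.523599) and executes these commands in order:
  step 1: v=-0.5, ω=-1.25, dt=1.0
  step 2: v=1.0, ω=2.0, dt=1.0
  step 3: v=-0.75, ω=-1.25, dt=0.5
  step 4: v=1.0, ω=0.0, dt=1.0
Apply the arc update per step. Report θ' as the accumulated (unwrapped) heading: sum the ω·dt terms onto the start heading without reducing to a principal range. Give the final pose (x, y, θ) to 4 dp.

step 1: θ'=-0.7264 (R=0.4000) → pose (2.5343, 2.0474, -0.7264)
step 2: θ'=1.2736 (R=0.5000) → pose (3.3445, 2.2747, 1.2736)
step 3: θ'=0.6486 (R=0.6000) → pose (3.1332, 1.9723, 0.6486)
step 4: θ'=0.6486 (straight) → pose (3.9302, 2.5764, 0.6486)

(3.9302, 2.5764, 0.6486)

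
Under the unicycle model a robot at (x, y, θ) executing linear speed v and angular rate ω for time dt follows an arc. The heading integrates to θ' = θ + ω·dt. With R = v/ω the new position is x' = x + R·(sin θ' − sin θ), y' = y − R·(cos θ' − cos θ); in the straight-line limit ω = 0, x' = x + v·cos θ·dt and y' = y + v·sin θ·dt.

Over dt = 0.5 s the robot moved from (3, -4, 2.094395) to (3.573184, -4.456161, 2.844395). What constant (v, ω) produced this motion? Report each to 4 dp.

v = -1.5000, ω = 1.5000

Δθ = 2.844395 − 2.094395 = 0.750000
ω = Δθ/dt = 0.750000/0.5 = 1.5000
R = Δx/(sin θ' − sin θ) = -1.0000
v = R·ω = -1.0000·1.5000 = -1.5000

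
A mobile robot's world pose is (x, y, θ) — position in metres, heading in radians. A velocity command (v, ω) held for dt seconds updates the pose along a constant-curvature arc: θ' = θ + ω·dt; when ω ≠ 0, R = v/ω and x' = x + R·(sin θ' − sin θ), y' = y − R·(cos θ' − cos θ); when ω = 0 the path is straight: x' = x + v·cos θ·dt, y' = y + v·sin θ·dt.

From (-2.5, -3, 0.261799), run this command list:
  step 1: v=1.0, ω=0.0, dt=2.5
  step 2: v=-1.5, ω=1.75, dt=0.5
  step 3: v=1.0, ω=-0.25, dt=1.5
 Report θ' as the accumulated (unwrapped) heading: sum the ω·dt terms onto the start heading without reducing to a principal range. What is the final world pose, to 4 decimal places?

(0.2273, -1.6081, 0.7618)

step 1: θ'=0.2618 (straight) → pose (-0.0852, -2.3530, 0.2618)
step 2: θ'=1.1368 (R=-0.8571) → pose (-0.6410, -2.8205, 1.1368)
step 3: θ'=0.7618 (R=-4.0000) → pose (0.2273, -1.6081, 0.7618)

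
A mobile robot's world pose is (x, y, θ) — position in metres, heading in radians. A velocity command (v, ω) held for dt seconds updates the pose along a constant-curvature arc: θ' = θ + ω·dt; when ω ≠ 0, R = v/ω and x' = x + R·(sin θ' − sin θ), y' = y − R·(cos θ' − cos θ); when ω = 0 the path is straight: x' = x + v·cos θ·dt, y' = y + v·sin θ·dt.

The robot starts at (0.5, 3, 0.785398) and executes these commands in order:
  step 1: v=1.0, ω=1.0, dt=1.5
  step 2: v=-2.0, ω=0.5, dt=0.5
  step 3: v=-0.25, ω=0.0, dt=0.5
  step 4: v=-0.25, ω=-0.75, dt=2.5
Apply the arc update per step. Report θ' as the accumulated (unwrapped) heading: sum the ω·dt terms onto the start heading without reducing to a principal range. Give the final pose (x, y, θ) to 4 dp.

step 1: θ'=2.2854 (R=1.0000) → pose (0.5482, 4.3624, 2.2854)
step 2: θ'=2.5354 (R=-4.0000) → pose (1.2907, 3.6964, 2.5354)
step 3: θ'=2.5354 (straight) → pose (1.3934, 3.6252, 2.5354)
step 4: θ'=0.6604 (R=0.3333) → pose (1.4080, 3.0880, 0.6604)

(1.4080, 3.0880, 0.6604)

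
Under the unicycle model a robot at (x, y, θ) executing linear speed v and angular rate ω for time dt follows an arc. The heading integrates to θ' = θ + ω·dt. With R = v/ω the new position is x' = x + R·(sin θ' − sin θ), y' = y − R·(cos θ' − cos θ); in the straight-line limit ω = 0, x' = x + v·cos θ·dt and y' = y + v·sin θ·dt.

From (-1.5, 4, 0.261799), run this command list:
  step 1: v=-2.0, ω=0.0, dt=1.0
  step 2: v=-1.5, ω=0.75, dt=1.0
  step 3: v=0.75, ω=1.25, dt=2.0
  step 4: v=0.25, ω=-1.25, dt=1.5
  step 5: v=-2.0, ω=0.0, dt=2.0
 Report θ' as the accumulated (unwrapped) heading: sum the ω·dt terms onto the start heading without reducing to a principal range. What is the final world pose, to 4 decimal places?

(-5.3437, -0.3293, 1.6368)

step 1: θ'=0.2618 (straight) → pose (-3.4319, 3.4824, 0.2618)
step 2: θ'=1.0118 (R=-2.0000) → pose (-4.6098, 2.6112, 1.0118)
step 3: θ'=3.5118 (R=0.6000) → pose (-5.3355, 3.4887, 3.5118)
step 4: θ'=1.6368 (R=-0.2000) → pose (-5.6075, 3.6620, 1.6368)
step 5: θ'=1.6368 (straight) → pose (-5.3437, -0.3293, 1.6368)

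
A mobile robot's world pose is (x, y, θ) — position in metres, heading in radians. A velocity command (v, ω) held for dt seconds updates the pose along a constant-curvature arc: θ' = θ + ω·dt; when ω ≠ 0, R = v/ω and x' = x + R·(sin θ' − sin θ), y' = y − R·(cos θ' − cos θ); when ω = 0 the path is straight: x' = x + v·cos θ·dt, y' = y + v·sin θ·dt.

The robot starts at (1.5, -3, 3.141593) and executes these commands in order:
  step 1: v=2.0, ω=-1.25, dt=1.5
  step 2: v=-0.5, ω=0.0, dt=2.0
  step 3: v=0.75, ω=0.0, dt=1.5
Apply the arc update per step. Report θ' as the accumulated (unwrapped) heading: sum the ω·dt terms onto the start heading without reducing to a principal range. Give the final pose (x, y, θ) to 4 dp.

step 1: θ'=1.2666 (R=-1.6000) → pose (-0.0265, -0.9207, 1.2666)
step 2: θ'=1.2666 (straight) → pose (-0.3261, -1.8748, 1.2666)
step 3: θ'=1.2666 (straight) → pose (0.0109, -0.8015, 1.2666)

(0.0109, -0.8015, 1.2666)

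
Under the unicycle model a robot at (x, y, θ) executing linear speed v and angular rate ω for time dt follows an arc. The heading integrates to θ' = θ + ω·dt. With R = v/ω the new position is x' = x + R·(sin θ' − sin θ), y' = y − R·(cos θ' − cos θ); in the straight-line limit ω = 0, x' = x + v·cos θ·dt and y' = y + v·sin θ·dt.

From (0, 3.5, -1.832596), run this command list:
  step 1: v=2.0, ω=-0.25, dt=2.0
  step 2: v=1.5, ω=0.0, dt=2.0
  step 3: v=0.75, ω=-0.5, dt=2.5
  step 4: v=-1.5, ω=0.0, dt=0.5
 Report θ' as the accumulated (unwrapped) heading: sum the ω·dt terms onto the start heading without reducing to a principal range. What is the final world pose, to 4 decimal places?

step 1: θ'=-2.3326 (R=-8.0000) → pose (-1.9386, 0.0488, -2.3326)
step 2: θ'=-2.3326 (straight) → pose (-4.0093, -2.1220, -2.3326)
step 3: θ'=-3.5826 (R=-1.5000) → pose (-5.7350, -2.4432, -3.5826)
step 4: θ'=-3.5826 (straight) → pose (-5.0567, -2.7633, -3.5826)

(-5.0567, -2.7633, -3.5826)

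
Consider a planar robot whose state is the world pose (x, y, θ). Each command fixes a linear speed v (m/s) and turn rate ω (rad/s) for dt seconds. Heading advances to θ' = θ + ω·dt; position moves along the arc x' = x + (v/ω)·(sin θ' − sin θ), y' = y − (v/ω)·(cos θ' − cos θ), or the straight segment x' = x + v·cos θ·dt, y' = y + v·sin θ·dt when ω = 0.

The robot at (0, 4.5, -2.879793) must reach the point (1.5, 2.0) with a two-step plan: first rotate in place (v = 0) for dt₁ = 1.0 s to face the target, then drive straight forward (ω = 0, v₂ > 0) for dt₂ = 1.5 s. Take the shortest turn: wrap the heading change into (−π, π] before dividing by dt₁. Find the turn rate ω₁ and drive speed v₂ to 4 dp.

heading to target = atan2(2−4.5, 1.5−0) = -1.0304
Δθ = wrap(-1.0304 − -2.8798) = 1.8494; ω₁ = Δθ/dt₁ = 1.8494
distance = √((1.5−0)² + (2−4.5)²) = 2.9155; v₂ = distance/dt₂ = 1.9437

ω₁ = 1.8494, v₂ = 1.9437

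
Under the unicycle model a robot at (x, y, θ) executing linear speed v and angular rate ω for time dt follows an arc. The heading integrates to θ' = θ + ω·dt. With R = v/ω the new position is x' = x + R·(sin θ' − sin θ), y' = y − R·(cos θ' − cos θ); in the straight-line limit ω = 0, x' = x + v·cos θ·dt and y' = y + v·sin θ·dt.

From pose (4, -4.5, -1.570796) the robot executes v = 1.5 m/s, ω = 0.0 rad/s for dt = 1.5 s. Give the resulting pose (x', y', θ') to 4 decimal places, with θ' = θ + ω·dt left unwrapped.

(4.0000, -6.7500, -1.5708)

θ' = -1.5708 + 0.0·1.5 = -1.5708
ω = 0 → straight: x' = 4 + 1.5·cos(-1.5708)·1.5 = 4.0000
y' = -4.5 + 1.5·sin(-1.5708)·1.5 = -6.7500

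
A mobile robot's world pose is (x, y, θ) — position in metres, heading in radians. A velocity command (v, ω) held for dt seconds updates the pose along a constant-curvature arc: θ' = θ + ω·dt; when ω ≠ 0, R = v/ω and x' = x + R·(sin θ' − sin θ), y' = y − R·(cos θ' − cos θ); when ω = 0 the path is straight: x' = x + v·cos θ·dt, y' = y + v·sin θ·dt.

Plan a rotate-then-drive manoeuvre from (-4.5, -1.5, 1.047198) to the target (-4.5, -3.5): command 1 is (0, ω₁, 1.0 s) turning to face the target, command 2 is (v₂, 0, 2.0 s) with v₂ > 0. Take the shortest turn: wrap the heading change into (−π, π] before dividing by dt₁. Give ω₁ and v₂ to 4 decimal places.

heading to target = atan2(-3.5−-1.5, -4.5−-4.5) = -1.5708
Δθ = wrap(-1.5708 − 1.0472) = -2.6180; ω₁ = Δθ/dt₁ = -2.6180
distance = √((-4.5−-4.5)² + (-3.5−-1.5)²) = 2.0000; v₂ = distance/dt₂ = 1.0000

ω₁ = -2.6180, v₂ = 1.0000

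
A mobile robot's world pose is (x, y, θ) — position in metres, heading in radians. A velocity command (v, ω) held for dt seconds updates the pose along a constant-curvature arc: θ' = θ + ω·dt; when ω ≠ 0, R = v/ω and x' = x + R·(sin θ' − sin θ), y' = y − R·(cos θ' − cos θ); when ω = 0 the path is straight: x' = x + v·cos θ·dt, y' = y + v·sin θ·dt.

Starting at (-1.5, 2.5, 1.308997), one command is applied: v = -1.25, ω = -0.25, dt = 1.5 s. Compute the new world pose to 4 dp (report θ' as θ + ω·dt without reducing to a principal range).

θ' = 1.3090 + -0.25·1.5 = 0.9340
R = v/ω = -1.25/-0.25 = 5.0000
x' = -1.5 + 5.0000·(sin 0.9340 − sin 1.3090) = -2.3096
y' = 2.5 − 5.0000·(cos 0.9340 − cos 1.3090) = 0.8210

(-2.3096, 0.8210, 0.9340)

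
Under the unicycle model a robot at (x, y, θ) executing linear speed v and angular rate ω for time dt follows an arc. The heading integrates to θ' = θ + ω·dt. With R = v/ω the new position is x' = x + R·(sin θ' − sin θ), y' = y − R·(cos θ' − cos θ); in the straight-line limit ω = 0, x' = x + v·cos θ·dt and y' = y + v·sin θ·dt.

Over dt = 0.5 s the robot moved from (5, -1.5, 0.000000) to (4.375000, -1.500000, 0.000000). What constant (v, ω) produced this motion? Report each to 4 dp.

v = -1.2500, ω = 0.0000

Δθ = 0.000000 − 0.000000 = 0.000000
ω = Δθ/dt = 0.000000/0.5 = 0.0000
ω = 0 → v = (Δx·cos θ + Δy·sin θ)/dt = -1.2500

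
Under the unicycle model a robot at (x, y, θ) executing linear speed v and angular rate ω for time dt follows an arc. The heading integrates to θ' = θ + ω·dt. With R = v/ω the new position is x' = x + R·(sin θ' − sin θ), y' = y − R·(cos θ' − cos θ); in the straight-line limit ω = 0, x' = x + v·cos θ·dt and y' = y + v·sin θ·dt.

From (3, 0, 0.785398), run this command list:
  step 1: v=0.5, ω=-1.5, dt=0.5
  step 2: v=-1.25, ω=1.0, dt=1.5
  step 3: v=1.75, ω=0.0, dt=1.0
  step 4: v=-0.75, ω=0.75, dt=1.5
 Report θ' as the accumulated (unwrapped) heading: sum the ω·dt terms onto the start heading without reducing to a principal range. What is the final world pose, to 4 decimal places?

(2.6174, -0.2805, 2.6604)

step 1: θ'=0.0354 (R=-0.3333) → pose (3.2239, 0.0974, 0.0354)
step 2: θ'=1.5354 (R=-1.2500) → pose (2.0189, -1.1076, 1.5354)
step 3: θ'=1.5354 (straight) → pose (2.0809, 0.6413, 1.5354)
step 4: θ'=2.6604 (R=-1.0000) → pose (2.6174, -0.2805, 2.6604)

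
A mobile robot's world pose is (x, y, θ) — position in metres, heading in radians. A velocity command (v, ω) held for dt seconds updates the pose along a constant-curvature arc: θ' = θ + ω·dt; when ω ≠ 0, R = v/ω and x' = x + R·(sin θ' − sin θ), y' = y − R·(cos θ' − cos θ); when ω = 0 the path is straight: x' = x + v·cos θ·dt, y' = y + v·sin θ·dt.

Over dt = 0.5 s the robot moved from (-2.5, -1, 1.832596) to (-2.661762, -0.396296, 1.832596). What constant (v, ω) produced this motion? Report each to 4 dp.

Δθ = 1.832596 − 1.832596 = 0.000000
ω = Δθ/dt = 0.000000/0.5 = 0.0000
ω = 0 → v = (Δx·cos θ + Δy·sin θ)/dt = 1.2500

v = 1.2500, ω = 0.0000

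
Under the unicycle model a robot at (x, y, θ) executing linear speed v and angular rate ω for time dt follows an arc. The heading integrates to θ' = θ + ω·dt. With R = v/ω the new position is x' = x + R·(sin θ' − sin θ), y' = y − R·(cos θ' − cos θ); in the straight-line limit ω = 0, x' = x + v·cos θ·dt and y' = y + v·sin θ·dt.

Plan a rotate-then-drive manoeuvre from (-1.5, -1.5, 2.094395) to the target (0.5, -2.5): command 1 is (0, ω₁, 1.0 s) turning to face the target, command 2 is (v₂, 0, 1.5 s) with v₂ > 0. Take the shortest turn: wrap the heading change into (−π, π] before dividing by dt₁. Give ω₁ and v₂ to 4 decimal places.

ω₁ = -2.5580, v₂ = 1.4907

heading to target = atan2(-2.5−-1.5, 0.5−-1.5) = -0.4636
Δθ = wrap(-0.4636 − 2.0944) = -2.5580; ω₁ = Δθ/dt₁ = -2.5580
distance = √((0.5−-1.5)² + (-2.5−-1.5)²) = 2.2361; v₂ = distance/dt₂ = 1.4907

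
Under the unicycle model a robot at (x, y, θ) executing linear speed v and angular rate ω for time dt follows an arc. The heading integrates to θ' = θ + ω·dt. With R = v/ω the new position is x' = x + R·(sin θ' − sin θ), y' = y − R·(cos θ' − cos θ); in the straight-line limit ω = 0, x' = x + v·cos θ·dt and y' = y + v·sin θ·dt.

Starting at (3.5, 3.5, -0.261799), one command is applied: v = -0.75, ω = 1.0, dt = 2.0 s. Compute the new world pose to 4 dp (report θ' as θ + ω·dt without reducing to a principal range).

θ' = -0.2618 + 1.0·2.0 = 1.7382
R = v/ω = -0.75/1.0 = -0.7500
x' = 3.5 + -0.7500·(sin 1.7382 − sin -0.2618) = 2.5664
y' = 3.5 − -0.7500·(cos 1.7382 − cos -0.2618) = 2.6506

(2.5664, 2.6506, 1.7382)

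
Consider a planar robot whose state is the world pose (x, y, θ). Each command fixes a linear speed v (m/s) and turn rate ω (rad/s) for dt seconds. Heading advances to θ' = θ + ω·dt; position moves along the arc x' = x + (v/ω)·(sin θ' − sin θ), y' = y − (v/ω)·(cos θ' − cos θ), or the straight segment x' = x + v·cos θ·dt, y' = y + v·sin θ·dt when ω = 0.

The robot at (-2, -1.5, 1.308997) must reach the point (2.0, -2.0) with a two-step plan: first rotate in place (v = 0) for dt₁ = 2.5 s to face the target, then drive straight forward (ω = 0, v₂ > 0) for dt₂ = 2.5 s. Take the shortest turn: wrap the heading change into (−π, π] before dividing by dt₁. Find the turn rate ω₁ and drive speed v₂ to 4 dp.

heading to target = atan2(-2−-1.5, 2−-2) = -0.1244
Δθ = wrap(-0.1244 − 1.3090) = -1.4334; ω₁ = Δθ/dt₁ = -0.5733
distance = √((2−-2)² + (-2−-1.5)²) = 4.0311; v₂ = distance/dt₂ = 1.6125

ω₁ = -0.5733, v₂ = 1.6125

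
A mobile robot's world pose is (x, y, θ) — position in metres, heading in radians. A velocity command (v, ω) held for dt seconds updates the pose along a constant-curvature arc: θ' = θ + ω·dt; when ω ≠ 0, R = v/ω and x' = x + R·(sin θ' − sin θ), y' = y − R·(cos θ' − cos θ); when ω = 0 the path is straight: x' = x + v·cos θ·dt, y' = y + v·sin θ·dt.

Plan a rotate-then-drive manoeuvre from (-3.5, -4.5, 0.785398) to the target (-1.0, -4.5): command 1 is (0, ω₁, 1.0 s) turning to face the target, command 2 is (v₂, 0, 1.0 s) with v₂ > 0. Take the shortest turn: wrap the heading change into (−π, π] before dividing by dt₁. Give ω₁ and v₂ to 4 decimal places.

heading to target = atan2(-4.5−-4.5, -1−-3.5) = 0.0000
Δθ = wrap(0.0000 − 0.7854) = -0.7854; ω₁ = Δθ/dt₁ = -0.7854
distance = √((-1−-3.5)² + (-4.5−-4.5)²) = 2.5000; v₂ = distance/dt₂ = 2.5000

ω₁ = -0.7854, v₂ = 2.5000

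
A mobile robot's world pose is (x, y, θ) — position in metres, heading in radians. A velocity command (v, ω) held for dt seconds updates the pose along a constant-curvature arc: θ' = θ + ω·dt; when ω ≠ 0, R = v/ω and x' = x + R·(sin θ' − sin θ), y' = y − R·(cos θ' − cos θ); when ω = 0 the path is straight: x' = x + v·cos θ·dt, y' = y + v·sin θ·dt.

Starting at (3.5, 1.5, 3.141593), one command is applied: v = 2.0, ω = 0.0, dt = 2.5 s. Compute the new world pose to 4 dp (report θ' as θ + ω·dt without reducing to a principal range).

θ' = 3.1416 + 0.0·2.5 = 3.1416
ω = 0 → straight: x' = 3.5 + 2.0·cos(3.1416)·2.5 = -1.5000
y' = 1.5 + 2.0·sin(3.1416)·2.5 = 1.5000

(-1.5000, 1.5000, 3.1416)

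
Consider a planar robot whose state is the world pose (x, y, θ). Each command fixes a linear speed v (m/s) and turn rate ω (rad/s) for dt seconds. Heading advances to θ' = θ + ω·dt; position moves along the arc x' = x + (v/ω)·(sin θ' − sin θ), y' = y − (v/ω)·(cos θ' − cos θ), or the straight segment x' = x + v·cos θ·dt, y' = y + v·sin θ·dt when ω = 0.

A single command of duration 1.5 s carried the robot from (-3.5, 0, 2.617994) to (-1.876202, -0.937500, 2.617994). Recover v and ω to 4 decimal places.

v = -1.2500, ω = 0.0000

Δθ = 2.617994 − 2.617994 = 0.000000
ω = Δθ/dt = 0.000000/1.5 = 0.0000
ω = 0 → v = (Δx·cos θ + Δy·sin θ)/dt = -1.2500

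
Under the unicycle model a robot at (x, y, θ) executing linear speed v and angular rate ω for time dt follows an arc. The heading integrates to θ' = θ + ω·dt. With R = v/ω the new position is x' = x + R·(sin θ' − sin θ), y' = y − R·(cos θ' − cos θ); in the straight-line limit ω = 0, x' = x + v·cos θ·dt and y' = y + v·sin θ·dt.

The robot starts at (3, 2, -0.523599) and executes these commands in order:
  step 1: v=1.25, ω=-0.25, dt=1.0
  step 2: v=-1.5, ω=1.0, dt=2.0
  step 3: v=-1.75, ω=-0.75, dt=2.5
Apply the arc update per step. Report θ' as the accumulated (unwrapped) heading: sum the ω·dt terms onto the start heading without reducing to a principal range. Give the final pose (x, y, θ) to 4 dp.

step 1: θ'=-0.7736 (R=-5.0000) → pose (3.9936, 1.2469, -0.7736)
step 2: θ'=1.2264 (R=-1.5000) → pose (1.5336, 0.6802, 1.2264)
step 3: θ'=-0.6486 (R=2.3333) → pose (-2.0722, -0.3915, -0.6486)

(-2.0722, -0.3915, -0.6486)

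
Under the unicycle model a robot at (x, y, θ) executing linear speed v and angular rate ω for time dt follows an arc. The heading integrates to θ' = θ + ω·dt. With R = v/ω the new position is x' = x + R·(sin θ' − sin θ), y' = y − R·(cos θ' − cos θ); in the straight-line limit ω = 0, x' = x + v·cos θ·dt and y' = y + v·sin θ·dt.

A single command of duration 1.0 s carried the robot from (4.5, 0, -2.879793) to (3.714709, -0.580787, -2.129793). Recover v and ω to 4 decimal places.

Δθ = -2.129793 − -2.879793 = 0.750000
ω = Δθ/dt = 0.750000/1.0 = 0.7500
R = Δx/(sin θ' − sin θ) = 1.3333
v = R·ω = 1.3333·0.7500 = 1.0000

v = 1.0000, ω = 0.7500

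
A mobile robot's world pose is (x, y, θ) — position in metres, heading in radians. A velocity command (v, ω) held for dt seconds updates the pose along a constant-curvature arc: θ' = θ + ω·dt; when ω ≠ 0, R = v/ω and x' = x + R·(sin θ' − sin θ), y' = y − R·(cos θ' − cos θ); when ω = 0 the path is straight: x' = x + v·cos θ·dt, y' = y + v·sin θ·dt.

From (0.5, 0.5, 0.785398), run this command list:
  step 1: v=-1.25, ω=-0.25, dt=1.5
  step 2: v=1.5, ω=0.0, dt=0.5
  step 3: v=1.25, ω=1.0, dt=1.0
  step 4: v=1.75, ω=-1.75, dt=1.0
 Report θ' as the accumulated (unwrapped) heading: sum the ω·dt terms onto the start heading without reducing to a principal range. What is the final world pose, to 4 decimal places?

(1.7026, 1.4797, -0.3396)

step 1: θ'=0.4104 (R=5.0000) → pose (-1.0407, -0.5493, 0.4104)
step 2: θ'=0.4104 (straight) → pose (-0.3529, -0.2500, 0.4104)
step 3: θ'=1.4104 (R=1.2500) → pose (0.3823, 0.6965, 1.4104)
step 4: θ'=-0.3396 (R=-1.0000) → pose (1.7026, 1.4797, -0.3396)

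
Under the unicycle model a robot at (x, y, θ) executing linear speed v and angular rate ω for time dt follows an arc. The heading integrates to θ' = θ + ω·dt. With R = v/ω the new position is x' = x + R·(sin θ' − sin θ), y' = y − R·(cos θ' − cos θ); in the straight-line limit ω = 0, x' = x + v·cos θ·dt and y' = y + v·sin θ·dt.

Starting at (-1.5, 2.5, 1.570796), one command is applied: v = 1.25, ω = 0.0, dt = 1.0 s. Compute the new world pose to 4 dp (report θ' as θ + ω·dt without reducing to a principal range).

(-1.5000, 3.7500, 1.5708)

θ' = 1.5708 + 0.0·1.0 = 1.5708
ω = 0 → straight: x' = -1.5 + 1.25·cos(1.5708)·1.0 = -1.5000
y' = 2.5 + 1.25·sin(1.5708)·1.0 = 3.7500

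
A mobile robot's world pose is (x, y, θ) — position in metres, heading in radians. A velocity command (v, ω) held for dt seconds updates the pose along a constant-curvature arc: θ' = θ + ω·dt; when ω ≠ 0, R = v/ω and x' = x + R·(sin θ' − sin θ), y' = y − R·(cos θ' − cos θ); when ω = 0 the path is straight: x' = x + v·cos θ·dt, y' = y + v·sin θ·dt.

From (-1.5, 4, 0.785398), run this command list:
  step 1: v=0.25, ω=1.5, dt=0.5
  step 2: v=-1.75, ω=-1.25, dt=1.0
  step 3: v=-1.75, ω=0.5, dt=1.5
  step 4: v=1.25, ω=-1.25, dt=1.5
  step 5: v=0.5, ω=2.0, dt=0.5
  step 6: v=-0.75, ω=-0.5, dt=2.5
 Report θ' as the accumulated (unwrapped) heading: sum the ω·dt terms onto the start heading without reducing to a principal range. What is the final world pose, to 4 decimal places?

step 1: θ'=1.5354 (R=0.1667) → pose (-1.4513, 4.1120, 1.5354)
step 2: θ'=0.2854 (R=1.4000) → pose (-2.4563, 2.8181, 0.2854)
step 3: θ'=1.0354 (R=-3.5000) → pose (-4.4811, 1.2453, 1.0354)
step 4: θ'=-0.8396 (R=-1.0000) → pose (-2.8767, 1.4029, -0.8396)
step 5: θ'=0.1604 (R=0.2500) → pose (-2.6506, 1.3231, 0.1604)
step 6: θ'=-1.0896 (R=1.5000) → pose (-4.2199, 2.1096, -1.0896)

(-4.2199, 2.1096, -1.0896)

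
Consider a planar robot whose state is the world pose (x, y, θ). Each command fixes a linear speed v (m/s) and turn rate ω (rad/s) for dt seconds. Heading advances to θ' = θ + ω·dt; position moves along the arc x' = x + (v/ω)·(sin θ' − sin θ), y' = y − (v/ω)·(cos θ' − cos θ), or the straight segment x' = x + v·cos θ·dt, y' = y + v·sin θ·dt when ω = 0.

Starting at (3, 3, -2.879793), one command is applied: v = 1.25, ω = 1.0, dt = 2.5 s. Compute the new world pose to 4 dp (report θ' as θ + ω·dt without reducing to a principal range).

θ' = -2.8798 + 1.0·2.5 = -0.3798
R = v/ω = 1.25/1.0 = 1.2500
x' = 3 + 1.2500·(sin -0.3798 − sin -2.8798) = 2.8601
y' = 3 − 1.2500·(cos -0.3798 − cos -2.8798) = 0.6317

(2.8601, 0.6317, -0.3798)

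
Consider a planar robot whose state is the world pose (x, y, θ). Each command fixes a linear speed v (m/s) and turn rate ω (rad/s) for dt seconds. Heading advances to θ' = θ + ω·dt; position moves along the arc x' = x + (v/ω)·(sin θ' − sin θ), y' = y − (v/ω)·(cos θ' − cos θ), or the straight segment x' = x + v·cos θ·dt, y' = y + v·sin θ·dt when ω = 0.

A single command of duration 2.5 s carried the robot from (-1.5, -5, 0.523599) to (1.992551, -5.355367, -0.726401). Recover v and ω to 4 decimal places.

v = 1.5000, ω = -0.5000

Δθ = -0.726401 − 0.523599 = -1.250000
ω = Δθ/dt = -1.250000/2.5 = -0.5000
R = Δx/(sin θ' − sin θ) = -3.0000
v = R·ω = -3.0000·-0.5000 = 1.5000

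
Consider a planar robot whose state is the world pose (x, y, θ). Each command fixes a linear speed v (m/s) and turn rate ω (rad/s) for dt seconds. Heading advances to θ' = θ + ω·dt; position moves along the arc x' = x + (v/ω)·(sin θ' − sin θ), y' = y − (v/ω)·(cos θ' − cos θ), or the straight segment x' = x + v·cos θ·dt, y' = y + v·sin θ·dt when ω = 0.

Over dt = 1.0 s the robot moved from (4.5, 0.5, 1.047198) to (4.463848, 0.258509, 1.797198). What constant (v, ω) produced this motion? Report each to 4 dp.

v = -0.2500, ω = 0.7500

Δθ = 1.797198 − 1.047198 = 0.750000
ω = Δθ/dt = 0.750000/1.0 = 0.7500
R = −Δy/(cos θ' − cos θ) = -0.3333
v = R·ω = -0.3333·0.7500 = -0.2500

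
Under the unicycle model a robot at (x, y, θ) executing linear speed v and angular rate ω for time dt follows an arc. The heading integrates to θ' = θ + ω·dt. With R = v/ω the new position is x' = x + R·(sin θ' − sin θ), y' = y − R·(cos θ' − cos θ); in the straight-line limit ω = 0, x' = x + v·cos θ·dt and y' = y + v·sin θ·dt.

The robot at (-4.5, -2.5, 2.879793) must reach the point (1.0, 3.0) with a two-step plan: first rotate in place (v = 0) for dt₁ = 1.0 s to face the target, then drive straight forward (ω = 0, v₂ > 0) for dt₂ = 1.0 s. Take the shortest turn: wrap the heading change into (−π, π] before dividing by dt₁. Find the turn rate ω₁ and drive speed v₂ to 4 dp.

ω₁ = -2.0944, v₂ = 7.7782

heading to target = atan2(3−-2.5, 1−-4.5) = 0.7854
Δθ = wrap(0.7854 − 2.8798) = -2.0944; ω₁ = Δθ/dt₁ = -2.0944
distance = √((1−-4.5)² + (3−-2.5)²) = 7.7782; v₂ = distance/dt₂ = 7.7782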